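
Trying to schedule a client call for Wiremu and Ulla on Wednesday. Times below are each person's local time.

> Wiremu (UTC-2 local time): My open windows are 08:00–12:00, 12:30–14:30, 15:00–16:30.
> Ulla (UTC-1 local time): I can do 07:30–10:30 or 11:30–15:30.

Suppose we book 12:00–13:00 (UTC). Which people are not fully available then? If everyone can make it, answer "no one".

Ulla

Wiremu in UTC: 10:00-14:00, 14:30-16:30, 17:00-18:30 (add 2h to convert from UTC-2).
Ulla in UTC: 08:30-11:30, 12:30-16:30 (add 1h to convert from UTC-1).
Wiremu: free for 12:00-13:00. Ulla: not fully free for 12:00-13:00.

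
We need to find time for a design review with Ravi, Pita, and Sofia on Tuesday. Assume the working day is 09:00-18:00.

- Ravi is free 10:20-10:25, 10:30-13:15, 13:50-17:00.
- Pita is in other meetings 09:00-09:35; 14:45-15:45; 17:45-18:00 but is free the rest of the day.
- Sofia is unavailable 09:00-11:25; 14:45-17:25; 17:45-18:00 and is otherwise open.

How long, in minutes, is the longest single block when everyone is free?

110

Ravi free: 10:20-10:25, 10:30-13:15, 13:50-17:00.
Pita free: 09:35-14:45, 15:45-17:45 (invert busy blocks within the working day).
Sofia free: 11:25-14:45, 17:25-17:45 (invert busy blocks within the working day).
Ravi ∩ Pita: 10:20-10:25, 10:30-13:15, 13:50-14:45, 15:45-17:00.
Ravi ∩ Pita ∩ Sofia: 11:25-13:15, 13:50-14:45.
The longest is 11:25-13:15 at 110 minutes.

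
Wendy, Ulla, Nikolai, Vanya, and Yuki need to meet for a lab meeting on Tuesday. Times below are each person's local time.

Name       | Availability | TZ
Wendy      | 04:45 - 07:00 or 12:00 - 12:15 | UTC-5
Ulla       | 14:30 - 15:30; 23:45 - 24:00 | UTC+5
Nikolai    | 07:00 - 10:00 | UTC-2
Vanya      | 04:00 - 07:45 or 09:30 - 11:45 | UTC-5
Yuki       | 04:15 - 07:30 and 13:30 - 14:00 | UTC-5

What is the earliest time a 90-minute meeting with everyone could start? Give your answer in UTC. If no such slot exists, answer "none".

none

Wendy in UTC: 09:45-12:00, 17:00-17:15 (add 5h to convert from UTC-5).
Ulla in UTC: 09:30-10:30, 18:45-19:00 (subtract 5h to convert from UTC+5).
Nikolai in UTC: 09:00-12:00 (add 2h to convert from UTC-2).
Vanya in UTC: 09:00-12:45, 14:30-16:45 (add 5h to convert from UTC-5).
Yuki in UTC: 09:15-12:30, 18:30-19:00 (add 5h to convert from UTC-5).
Wendy ∩ Ulla: 09:45-10:30.
Wendy ∩ Ulla ∩ Nikolai: 09:45-10:30.
Wendy ∩ Ulla ∩ Nikolai ∩ Vanya: 09:45-10:30.
Wendy ∩ Ulla ∩ Nikolai ∩ Vanya ∩ Yuki: 09:45-10:30.
So the common availability across everyone is 09:45-10:30.
No common window is at least 90 minutes long.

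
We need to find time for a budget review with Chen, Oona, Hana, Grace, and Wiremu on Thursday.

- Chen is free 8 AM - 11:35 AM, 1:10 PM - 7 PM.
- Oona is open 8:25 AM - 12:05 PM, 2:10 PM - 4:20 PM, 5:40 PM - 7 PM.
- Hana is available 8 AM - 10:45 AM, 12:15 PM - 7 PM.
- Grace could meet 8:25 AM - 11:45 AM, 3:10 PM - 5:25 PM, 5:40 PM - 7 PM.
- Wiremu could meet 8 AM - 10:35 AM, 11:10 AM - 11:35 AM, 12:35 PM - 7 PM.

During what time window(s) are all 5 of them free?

08:25-10:35, 15:10-16:20, 17:40-19:00

Chen ∩ Oona: 08:25-11:35, 14:10-16:20, 17:40-19:00.
Chen ∩ Oona ∩ Hana: 08:25-10:45, 14:10-16:20, 17:40-19:00.
Chen ∩ Oona ∩ Hana ∩ Grace: 08:25-10:45, 15:10-16:20, 17:40-19:00.
Chen ∩ Oona ∩ Hana ∩ Grace ∩ Wiremu: 08:25-10:35, 15:10-16:20, 17:40-19:00.
So the common availability across everyone is 08:25-10:35, 15:10-16:20, 17:40-19:00.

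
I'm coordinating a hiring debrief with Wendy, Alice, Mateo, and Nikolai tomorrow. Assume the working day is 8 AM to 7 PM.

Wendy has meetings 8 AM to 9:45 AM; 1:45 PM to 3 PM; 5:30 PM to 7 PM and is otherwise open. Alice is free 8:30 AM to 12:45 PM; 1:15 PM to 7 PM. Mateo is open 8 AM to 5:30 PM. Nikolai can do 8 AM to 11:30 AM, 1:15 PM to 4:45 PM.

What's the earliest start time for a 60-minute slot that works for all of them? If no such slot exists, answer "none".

Wendy free: 09:45-13:45, 15:00-17:30 (invert busy blocks within the working day).
Alice free: 08:30-12:45, 13:15-19:00.
Mateo free: 08:00-17:30.
Nikolai free: 08:00-11:30, 13:15-16:45.
Wendy ∩ Alice: 09:45-12:45, 13:15-13:45, 15:00-17:30.
Wendy ∩ Alice ∩ Mateo: 09:45-12:45, 13:15-13:45, 15:00-17:30.
Wendy ∩ Alice ∩ Mateo ∩ Nikolai: 09:45-11:30, 13:15-13:45, 15:00-16:45.
Those are the intersection windows.
The first common window of at least 60 minutes is 09:45-11:30, so the earliest start is 09:45.

09:45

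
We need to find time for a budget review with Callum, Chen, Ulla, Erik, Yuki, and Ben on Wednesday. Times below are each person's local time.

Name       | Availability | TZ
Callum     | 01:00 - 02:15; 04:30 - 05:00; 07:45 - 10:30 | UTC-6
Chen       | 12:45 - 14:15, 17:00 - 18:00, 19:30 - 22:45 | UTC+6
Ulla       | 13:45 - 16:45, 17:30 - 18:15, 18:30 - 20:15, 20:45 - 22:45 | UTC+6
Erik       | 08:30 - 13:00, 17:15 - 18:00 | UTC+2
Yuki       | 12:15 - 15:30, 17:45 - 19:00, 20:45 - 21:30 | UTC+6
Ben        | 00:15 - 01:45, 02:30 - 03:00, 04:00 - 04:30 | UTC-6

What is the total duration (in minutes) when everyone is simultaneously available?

Callum in UTC: 07:00-08:15, 10:30-11:00, 13:45-16:30 (add 6h to convert from UTC-6).
Chen in UTC: 06:45-08:15, 11:00-12:00, 13:30-16:45 (subtract 6h to convert from UTC+6).
Ulla in UTC: 07:45-10:45, 11:30-12:15, 12:30-14:15, 14:45-16:45 (subtract 6h to convert from UTC+6).
Erik in UTC: 06:30-11:00, 15:15-16:00 (subtract 2h to convert from UTC+2).
Yuki in UTC: 06:15-09:30, 11:45-13:00, 14:45-15:30 (subtract 6h to convert from UTC+6).
Ben in UTC: 06:15-07:45, 08:30-09:00, 10:00-10:30 (add 6h to convert from UTC-6).
Callum ∩ Chen: 07:00-08:15, 13:45-16:30.
Callum ∩ Chen ∩ Ulla: 07:45-08:15, 13:45-14:15, 14:45-16:30.
Callum ∩ Chen ∩ Ulla ∩ Erik: 07:45-08:15, 15:15-16:00.
Callum ∩ Chen ∩ Ulla ∩ Erik ∩ Yuki: 07:45-08:15, 15:15-15:30.
Callum ∩ Chen ∩ Ulla ∩ Erik ∩ Yuki ∩ Ben: ∅.
There is no time when everyone is free.
There is no common window, so the total is 0 minutes.

0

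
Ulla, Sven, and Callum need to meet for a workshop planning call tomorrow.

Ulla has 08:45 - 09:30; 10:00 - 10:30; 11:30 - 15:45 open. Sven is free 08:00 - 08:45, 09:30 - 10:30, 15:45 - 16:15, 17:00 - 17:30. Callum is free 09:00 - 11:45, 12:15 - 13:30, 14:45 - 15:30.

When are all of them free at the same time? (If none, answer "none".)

10:00-10:30

Ulla ∩ Sven: 10:00-10:30.
Ulla ∩ Sven ∩ Callum: 10:00-10:30.
Those are the intersection windows.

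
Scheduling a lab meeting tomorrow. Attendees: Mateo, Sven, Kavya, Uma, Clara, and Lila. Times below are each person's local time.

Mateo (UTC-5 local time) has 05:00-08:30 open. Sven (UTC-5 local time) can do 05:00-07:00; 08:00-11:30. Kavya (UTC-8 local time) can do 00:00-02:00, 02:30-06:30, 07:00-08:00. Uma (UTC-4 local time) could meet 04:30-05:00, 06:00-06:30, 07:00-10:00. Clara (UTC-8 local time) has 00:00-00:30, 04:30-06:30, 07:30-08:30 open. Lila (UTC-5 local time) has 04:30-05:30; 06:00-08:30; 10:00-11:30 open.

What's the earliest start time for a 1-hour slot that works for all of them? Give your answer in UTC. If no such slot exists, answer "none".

none

Mateo in UTC: 10:00-13:30 (add 5h to convert from UTC-5).
Sven in UTC: 10:00-12:00, 13:00-16:30 (add 5h to convert from UTC-5).
Kavya in UTC: 08:00-10:00, 10:30-14:30, 15:00-16:00 (add 8h to convert from UTC-8).
Uma in UTC: 08:30-09:00, 10:00-10:30, 11:00-14:00 (add 4h to convert from UTC-4).
Clara in UTC: 08:00-08:30, 12:30-14:30, 15:30-16:30 (add 8h to convert from UTC-8).
Lila in UTC: 09:30-10:30, 11:00-13:30, 15:00-16:30 (add 5h to convert from UTC-5).
Mateo ∩ Sven: 10:00-12:00, 13:00-13:30.
Mateo ∩ Sven ∩ Kavya: 10:30-12:00, 13:00-13:30.
Mateo ∩ Sven ∩ Kavya ∩ Uma: 11:00-12:00, 13:00-13:30.
Mateo ∩ Sven ∩ Kavya ∩ Uma ∩ Clara: 13:00-13:30.
Mateo ∩ Sven ∩ Kavya ∩ Uma ∩ Clara ∩ Lila: 13:00-13:30.
So the common availability across everyone is 13:00-13:30.
No common window is at least 60 minutes long.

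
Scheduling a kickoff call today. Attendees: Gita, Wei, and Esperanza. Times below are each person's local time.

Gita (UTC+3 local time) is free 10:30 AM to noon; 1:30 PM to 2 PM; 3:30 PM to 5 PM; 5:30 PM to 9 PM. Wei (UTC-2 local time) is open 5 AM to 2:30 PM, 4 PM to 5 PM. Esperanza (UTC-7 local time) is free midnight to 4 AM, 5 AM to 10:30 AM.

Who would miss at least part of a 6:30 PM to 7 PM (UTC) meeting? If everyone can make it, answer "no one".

Gita in UTC: 07:30-09:00, 10:30-11:00, 12:30-14:00, 14:30-18:00 (subtract 3h to convert from UTC+3).
Wei in UTC: 07:00-16:30, 18:00-19:00 (add 2h to convert from UTC-2).
Esperanza in UTC: 07:00-11:00, 12:00-17:30 (add 7h to convert from UTC-7).
Gita: not fully free for 18:30-19:00. Wei: free for 18:30-19:00. Esperanza: not fully free for 18:30-19:00.

Esperanza, Gita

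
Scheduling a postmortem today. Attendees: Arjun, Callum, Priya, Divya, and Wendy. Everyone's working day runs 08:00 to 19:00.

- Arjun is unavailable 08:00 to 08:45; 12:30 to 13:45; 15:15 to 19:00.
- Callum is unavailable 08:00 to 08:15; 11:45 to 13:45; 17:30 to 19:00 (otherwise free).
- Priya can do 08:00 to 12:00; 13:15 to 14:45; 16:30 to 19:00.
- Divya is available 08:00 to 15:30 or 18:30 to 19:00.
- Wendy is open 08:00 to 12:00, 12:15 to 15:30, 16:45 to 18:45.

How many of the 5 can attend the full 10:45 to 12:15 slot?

2

Arjun free: 08:45-12:30, 13:45-15:15 (invert busy blocks within the working day).
Callum free: 08:15-11:45, 13:45-17:30 (invert busy blocks within the working day).
Priya free: 08:00-12:00, 13:15-14:45, 16:30-19:00.
Divya free: 08:00-15:30, 18:30-19:00.
Wendy free: 08:00-12:00, 12:15-15:30, 16:45-18:45.
Arjun and Divya can make the full 10:45-12:15 slot — that's 2.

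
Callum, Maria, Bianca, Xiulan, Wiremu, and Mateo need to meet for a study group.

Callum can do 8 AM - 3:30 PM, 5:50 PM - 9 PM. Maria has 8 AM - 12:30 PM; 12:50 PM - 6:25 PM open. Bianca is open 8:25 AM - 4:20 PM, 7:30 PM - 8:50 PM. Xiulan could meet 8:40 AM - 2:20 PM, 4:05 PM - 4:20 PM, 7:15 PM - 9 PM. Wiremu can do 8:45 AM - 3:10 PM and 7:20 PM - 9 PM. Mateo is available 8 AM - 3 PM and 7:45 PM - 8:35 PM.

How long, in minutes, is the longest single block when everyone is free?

Callum ∩ Maria: 08:00-12:30, 12:50-15:30, 17:50-18:25.
Callum ∩ Maria ∩ Bianca: 08:25-12:30, 12:50-15:30.
Callum ∩ Maria ∩ Bianca ∩ Xiulan: 08:40-12:30, 12:50-14:20.
Callum ∩ Maria ∩ Bianca ∩ Xiulan ∩ Wiremu: 08:45-12:30, 12:50-14:20.
Callum ∩ Maria ∩ Bianca ∩ Xiulan ∩ Wiremu ∩ Mateo: 08:45-12:30, 12:50-14:20.
The longest is 08:45-12:30 at 225 minutes.

225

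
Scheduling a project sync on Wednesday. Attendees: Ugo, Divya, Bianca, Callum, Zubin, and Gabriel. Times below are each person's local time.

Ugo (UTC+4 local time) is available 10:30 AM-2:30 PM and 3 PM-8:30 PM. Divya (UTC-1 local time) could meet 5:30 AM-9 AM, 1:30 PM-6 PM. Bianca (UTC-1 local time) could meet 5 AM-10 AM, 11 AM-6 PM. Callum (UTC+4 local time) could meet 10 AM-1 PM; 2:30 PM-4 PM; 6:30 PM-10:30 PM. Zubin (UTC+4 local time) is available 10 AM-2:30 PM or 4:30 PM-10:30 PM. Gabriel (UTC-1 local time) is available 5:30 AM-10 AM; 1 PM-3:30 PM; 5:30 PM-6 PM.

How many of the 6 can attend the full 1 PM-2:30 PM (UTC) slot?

3

Ugo in UTC: 06:30-10:30, 11:00-16:30 (subtract 4h to convert from UTC+4).
Divya in UTC: 06:30-10:00, 14:30-19:00 (add 1h to convert from UTC-1).
Bianca in UTC: 06:00-11:00, 12:00-19:00 (add 1h to convert from UTC-1).
Callum in UTC: 06:00-09:00, 10:30-12:00, 14:30-18:30 (subtract 4h to convert from UTC+4).
Zubin in UTC: 06:00-10:30, 12:30-18:30 (subtract 4h to convert from UTC+4).
Gabriel in UTC: 06:30-11:00, 14:00-16:30, 18:30-19:00 (add 1h to convert from UTC-1).
Ugo, Bianca, and Zubin can make the full 13:00-14:30 slot — that's 3.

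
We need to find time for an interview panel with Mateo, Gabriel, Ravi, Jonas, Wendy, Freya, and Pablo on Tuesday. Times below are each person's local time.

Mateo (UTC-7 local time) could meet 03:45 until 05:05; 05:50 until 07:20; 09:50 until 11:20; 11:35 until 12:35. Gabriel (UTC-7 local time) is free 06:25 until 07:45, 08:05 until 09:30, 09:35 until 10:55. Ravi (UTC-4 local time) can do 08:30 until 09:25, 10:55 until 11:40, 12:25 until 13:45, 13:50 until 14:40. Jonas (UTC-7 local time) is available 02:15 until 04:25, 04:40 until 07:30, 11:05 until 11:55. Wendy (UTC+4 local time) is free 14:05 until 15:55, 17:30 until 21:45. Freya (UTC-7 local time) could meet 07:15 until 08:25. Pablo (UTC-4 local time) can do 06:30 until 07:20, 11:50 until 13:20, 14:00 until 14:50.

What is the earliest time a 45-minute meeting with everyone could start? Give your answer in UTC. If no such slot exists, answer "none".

none

Mateo in UTC: 10:45-12:05, 12:50-14:20, 16:50-18:20, 18:35-19:35 (add 7h to convert from UTC-7).
Gabriel in UTC: 13:25-14:45, 15:05-16:30, 16:35-17:55 (add 7h to convert from UTC-7).
Ravi in UTC: 12:30-13:25, 14:55-15:40, 16:25-17:45, 17:50-18:40 (add 4h to convert from UTC-4).
Jonas in UTC: 09:15-11:25, 11:40-14:30, 18:05-18:55 (add 7h to convert from UTC-7).
Wendy in UTC: 10:05-11:55, 13:30-17:45 (subtract 4h to convert from UTC+4).
Freya in UTC: 14:15-15:25 (add 7h to convert from UTC-7).
Pablo in UTC: 10:30-11:20, 15:50-17:20, 18:00-18:50 (add 4h to convert from UTC-4).
Mateo ∩ Gabriel: 13:25-14:20, 16:50-17:55.
Mateo ∩ Gabriel ∩ Ravi: 16:50-17:45, 17:50-17:55.
Mateo ∩ Gabriel ∩ Ravi ∩ Jonas: ∅.
Mateo ∩ Gabriel ∩ Ravi ∩ Jonas ∩ Wendy: ∅.
Mateo ∩ Gabriel ∩ Ravi ∩ Jonas ∩ Wendy ∩ Freya: ∅.
Mateo ∩ Gabriel ∩ Ravi ∩ Jonas ∩ Wendy ∩ Freya ∩ Pablo: ∅.
There is no time when everyone is free.
No common window is at least 45 minutes long.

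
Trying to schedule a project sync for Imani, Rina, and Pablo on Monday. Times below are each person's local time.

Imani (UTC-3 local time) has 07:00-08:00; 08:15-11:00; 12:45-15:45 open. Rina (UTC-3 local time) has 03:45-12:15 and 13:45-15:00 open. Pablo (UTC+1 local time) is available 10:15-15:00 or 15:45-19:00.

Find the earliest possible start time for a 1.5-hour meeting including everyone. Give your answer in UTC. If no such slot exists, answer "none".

Imani in UTC: 10:00-11:00, 11:15-14:00, 15:45-18:45 (add 3h to convert from UTC-3).
Rina in UTC: 06:45-15:15, 16:45-18:00 (add 3h to convert from UTC-3).
Pablo in UTC: 09:15-14:00, 14:45-18:00 (subtract 1h to convert from UTC+1).
Imani ∩ Rina: 10:00-11:00, 11:15-14:00, 16:45-18:00.
Imani ∩ Rina ∩ Pablo: 10:00-11:00, 11:15-14:00, 16:45-18:00.
Those are the intersection windows.
The first common window of at least 90 minutes is 11:15-14:00, so the earliest start is 11:15.

11:15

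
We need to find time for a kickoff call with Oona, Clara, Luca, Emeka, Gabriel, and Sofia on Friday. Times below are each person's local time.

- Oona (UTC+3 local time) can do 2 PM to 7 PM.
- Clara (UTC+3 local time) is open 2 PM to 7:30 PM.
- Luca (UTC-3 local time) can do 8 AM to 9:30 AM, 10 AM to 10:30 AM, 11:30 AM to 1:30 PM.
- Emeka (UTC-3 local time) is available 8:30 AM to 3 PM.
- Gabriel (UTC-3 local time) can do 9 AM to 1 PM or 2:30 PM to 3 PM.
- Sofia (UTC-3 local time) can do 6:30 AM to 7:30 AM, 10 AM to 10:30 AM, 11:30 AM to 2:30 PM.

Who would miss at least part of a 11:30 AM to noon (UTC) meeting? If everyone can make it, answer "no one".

Oona in UTC: 11:00-16:00 (subtract 3h to convert from UTC+3).
Clara in UTC: 11:00-16:30 (subtract 3h to convert from UTC+3).
Luca in UTC: 11:00-12:30, 13:00-13:30, 14:30-16:30 (add 3h to convert from UTC-3).
Emeka in UTC: 11:30-18:00 (add 3h to convert from UTC-3).
Gabriel in UTC: 12:00-16:00, 17:30-18:00 (add 3h to convert from UTC-3).
Sofia in UTC: 09:30-10:30, 13:00-13:30, 14:30-17:30 (add 3h to convert from UTC-3).
Oona: free for 11:30-12:00. Clara: free for 11:30-12:00. Luca: free for 11:30-12:00. Emeka: free for 11:30-12:00. Gabriel: not fully free for 11:30-12:00. Sofia: not fully free for 11:30-12:00.

Gabriel, Sofia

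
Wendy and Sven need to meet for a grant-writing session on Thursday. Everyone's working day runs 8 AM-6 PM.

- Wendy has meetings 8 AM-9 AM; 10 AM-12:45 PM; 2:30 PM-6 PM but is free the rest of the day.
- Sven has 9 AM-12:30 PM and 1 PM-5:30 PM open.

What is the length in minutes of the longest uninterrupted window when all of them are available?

90

Wendy free: 09:00-10:00, 12:45-14:30 (invert busy blocks within the working day).
Sven free: 09:00-12:30, 13:00-17:30.
Wendy ∩ Sven: 09:00-10:00, 13:00-14:30.
The longest is 13:00-14:30 at 90 minutes.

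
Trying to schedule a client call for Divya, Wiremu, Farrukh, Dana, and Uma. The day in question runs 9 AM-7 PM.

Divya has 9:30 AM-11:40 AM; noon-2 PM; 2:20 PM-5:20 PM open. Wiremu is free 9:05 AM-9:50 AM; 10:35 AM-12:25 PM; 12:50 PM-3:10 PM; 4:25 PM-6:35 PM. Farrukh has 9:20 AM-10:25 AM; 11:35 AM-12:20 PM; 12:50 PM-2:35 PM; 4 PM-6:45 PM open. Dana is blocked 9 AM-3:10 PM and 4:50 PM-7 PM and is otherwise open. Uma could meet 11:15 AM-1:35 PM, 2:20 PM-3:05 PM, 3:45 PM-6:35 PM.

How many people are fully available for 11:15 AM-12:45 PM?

Divya free: 09:30-11:40, 12:00-14:00, 14:20-17:20.
Wiremu free: 09:05-09:50, 10:35-12:25, 12:50-15:10, 16:25-18:35.
Farrukh free: 09:20-10:25, 11:35-12:20, 12:50-14:35, 16:00-18:45.
Dana free: 15:10-16:50 (invert busy blocks within the working day).
Uma free: 11:15-13:35, 14:20-15:05, 15:45-18:35.
Uma can make the full 11:15-12:45 slot — that's 1.

1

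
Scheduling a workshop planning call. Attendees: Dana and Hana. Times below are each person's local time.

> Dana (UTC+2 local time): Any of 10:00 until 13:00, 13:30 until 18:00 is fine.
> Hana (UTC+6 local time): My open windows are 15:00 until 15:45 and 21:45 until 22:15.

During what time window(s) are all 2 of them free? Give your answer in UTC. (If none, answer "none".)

Dana in UTC: 08:00-11:00, 11:30-16:00 (subtract 2h to convert from UTC+2).
Hana in UTC: 09:00-09:45, 15:45-16:15 (subtract 6h to convert from UTC+6).
Dana ∩ Hana: 09:00-09:45, 15:45-16:00.
Those are the intersection windows.

09:00-09:45, 15:45-16:00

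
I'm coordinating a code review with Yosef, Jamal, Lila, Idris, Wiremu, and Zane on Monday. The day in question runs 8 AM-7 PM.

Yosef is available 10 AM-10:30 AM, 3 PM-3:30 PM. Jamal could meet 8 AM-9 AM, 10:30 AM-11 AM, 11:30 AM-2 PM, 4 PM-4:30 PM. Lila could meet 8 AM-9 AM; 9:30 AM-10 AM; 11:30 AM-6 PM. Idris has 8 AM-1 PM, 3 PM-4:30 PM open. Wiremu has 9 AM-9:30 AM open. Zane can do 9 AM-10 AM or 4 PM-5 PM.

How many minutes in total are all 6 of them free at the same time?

0

Yosef ∩ Jamal: ∅.
Yosef ∩ Jamal ∩ Lila: ∅.
Yosef ∩ Jamal ∩ Lila ∩ Idris: ∅.
Yosef ∩ Jamal ∩ Lila ∩ Idris ∩ Wiremu: ∅.
Yosef ∩ Jamal ∩ Lila ∩ Idris ∩ Wiremu ∩ Zane: ∅.
There is no time when everyone is free.
There is no common window, so the total is 0 minutes.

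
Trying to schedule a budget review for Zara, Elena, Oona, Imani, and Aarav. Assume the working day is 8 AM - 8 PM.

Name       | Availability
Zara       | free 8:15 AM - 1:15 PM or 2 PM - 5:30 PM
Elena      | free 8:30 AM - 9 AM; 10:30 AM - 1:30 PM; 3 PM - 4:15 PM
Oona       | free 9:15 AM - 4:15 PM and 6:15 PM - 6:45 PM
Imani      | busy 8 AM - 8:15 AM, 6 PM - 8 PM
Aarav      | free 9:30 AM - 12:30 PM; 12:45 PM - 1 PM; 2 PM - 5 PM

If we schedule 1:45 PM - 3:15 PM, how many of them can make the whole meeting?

2

Zara free: 08:15-13:15, 14:00-17:30.
Elena free: 08:30-09:00, 10:30-13:30, 15:00-16:15.
Oona free: 09:15-16:15, 18:15-18:45.
Imani free: 08:15-18:00 (invert busy blocks within the working day).
Aarav free: 09:30-12:30, 12:45-13:00, 14:00-17:00.
Oona and Imani can make the full 13:45-15:15 slot — that's 2.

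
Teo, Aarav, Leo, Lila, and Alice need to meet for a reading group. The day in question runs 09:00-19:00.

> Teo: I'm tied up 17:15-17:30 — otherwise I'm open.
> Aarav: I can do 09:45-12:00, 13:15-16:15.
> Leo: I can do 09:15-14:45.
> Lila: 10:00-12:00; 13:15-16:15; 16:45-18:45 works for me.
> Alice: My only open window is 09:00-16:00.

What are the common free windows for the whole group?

10:00-12:00, 13:15-14:45

Teo free: 09:00-17:15, 17:30-19:00 (invert busy blocks within the working day).
Aarav free: 09:45-12:00, 13:15-16:15.
Leo free: 09:15-14:45.
Lila free: 10:00-12:00, 13:15-16:15, 16:45-18:45.
Alice free: 09:00-16:00.
Teo ∩ Aarav: 09:45-12:00, 13:15-16:15.
Teo ∩ Aarav ∩ Leo: 09:45-12:00, 13:15-14:45.
Teo ∩ Aarav ∩ Leo ∩ Lila: 10:00-12:00, 13:15-14:45.
Teo ∩ Aarav ∩ Leo ∩ Lila ∩ Alice: 10:00-12:00, 13:15-14:45.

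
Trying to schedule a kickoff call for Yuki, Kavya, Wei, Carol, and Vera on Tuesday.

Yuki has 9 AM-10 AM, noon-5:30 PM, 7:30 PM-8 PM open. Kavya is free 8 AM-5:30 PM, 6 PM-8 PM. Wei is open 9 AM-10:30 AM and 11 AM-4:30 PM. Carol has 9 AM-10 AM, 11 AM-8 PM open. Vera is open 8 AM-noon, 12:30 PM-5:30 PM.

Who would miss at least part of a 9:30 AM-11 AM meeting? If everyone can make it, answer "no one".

Carol, Wei, Yuki

Yuki: not fully free for 09:30-11:00. Kavya: free for 09:30-11:00. Wei: not fully free for 09:30-11:00. Carol: not fully free for 09:30-11:00. Vera: free for 09:30-11:00.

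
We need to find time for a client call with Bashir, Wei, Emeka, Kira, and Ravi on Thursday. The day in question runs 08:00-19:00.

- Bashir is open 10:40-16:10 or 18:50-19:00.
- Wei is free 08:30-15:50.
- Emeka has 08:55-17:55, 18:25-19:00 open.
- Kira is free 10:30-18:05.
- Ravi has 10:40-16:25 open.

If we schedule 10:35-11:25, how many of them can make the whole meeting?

3

Wei, Emeka, and Kira can make the full 10:35-11:25 slot — that's 3.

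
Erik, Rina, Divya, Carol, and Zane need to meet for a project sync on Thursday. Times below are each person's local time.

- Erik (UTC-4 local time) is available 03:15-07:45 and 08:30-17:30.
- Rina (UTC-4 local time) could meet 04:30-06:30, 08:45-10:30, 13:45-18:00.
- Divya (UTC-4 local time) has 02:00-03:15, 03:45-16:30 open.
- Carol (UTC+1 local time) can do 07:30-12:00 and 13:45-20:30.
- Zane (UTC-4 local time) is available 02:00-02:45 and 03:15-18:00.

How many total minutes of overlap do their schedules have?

Erik in UTC: 07:15-11:45, 12:30-21:30 (add 4h to convert from UTC-4).
Rina in UTC: 08:30-10:30, 12:45-14:30, 17:45-22:00 (add 4h to convert from UTC-4).
Divya in UTC: 06:00-07:15, 07:45-20:30 (add 4h to convert from UTC-4).
Carol in UTC: 06:30-11:00, 12:45-19:30 (subtract 1h to convert from UTC+1).
Zane in UTC: 06:00-06:45, 07:15-22:00 (add 4h to convert from UTC-4).
Erik ∩ Rina: 08:30-10:30, 12:45-14:30, 17:45-21:30.
Erik ∩ Rina ∩ Divya: 08:30-10:30, 12:45-14:30, 17:45-20:30.
Erik ∩ Rina ∩ Divya ∩ Carol: 08:30-10:30, 12:45-14:30, 17:45-19:30.
Erik ∩ Rina ∩ Divya ∩ Carol ∩ Zane: 08:30-10:30, 12:45-14:30, 17:45-19:30.
Summing the common windows: 120 + 105 + 105 = 330 minutes.

330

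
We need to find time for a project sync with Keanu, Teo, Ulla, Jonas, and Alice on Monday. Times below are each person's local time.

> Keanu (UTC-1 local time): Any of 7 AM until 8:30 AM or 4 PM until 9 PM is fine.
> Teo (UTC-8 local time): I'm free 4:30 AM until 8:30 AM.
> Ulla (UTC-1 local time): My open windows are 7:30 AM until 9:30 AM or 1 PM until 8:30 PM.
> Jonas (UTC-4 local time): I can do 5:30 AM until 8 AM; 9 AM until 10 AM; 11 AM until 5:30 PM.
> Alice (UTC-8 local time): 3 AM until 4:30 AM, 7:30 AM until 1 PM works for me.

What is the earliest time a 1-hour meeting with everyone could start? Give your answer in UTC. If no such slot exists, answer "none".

Keanu in UTC: 08:00-09:30, 17:00-22:00 (add 1h to convert from UTC-1).
Teo in UTC: 12:30-16:30 (add 8h to convert from UTC-8).
Ulla in UTC: 08:30-10:30, 14:00-21:30 (add 1h to convert from UTC-1).
Jonas in UTC: 09:30-12:00, 13:00-14:00, 15:00-21:30 (add 4h to convert from UTC-4).
Alice in UTC: 11:00-12:30, 15:30-21:00 (add 8h to convert from UTC-8).
Keanu ∩ Teo: ∅.
Keanu ∩ Teo ∩ Ulla: ∅.
Keanu ∩ Teo ∩ Ulla ∩ Jonas: ∅.
Keanu ∩ Teo ∩ Ulla ∩ Jonas ∩ Alice: ∅.
There is no time when everyone is free.
No common window is at least 60 minutes long.

none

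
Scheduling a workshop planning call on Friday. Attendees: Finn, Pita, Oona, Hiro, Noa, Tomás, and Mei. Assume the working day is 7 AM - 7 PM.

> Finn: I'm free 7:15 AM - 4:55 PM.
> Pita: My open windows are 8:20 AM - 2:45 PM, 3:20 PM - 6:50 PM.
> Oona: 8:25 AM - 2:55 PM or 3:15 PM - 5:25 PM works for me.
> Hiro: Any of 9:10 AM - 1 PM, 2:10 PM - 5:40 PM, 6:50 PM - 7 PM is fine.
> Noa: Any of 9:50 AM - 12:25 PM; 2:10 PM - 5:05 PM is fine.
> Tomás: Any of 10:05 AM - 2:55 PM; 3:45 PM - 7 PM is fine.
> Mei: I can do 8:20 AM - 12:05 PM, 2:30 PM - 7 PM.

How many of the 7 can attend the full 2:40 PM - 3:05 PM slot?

Finn, Hiro, Noa, and Mei can make the full 14:40-15:05 slot — that's 4.

4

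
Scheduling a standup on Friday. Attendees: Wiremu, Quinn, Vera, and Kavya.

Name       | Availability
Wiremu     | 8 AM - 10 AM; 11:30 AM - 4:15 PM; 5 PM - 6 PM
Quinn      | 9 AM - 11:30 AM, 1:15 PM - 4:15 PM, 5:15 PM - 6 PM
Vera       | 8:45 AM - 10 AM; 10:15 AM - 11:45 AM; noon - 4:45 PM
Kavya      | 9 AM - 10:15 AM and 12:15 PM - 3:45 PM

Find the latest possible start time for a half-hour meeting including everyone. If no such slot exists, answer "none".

15:15

Wiremu ∩ Quinn: 09:00-10:00, 13:15-16:15, 17:15-18:00.
Wiremu ∩ Quinn ∩ Vera: 09:00-10:00, 13:15-16:15.
Wiremu ∩ Quinn ∩ Vera ∩ Kavya: 09:00-10:00, 13:15-15:45.
The last common window of at least 30 minutes is 13:15-15:45; a 30-minute meeting can start as late as 15:15 and still end by 15:45.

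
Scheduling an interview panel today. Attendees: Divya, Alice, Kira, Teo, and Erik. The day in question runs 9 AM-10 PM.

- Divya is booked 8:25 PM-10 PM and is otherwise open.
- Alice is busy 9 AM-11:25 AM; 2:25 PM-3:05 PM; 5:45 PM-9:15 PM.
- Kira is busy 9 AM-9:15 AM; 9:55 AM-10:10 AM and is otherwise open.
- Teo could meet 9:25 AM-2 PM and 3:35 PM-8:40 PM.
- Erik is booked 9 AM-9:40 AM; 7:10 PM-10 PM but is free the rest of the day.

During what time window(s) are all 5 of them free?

11:25-14:00, 15:35-17:45

Divya free: 09:00-20:25 (invert busy blocks within the working day).
Alice free: 11:25-14:25, 15:05-17:45, 21:15-22:00 (invert busy blocks within the working day).
Kira free: 09:15-09:55, 10:10-22:00 (invert busy blocks within the working day).
Teo free: 09:25-14:00, 15:35-20:40.
Erik free: 09:40-19:10 (invert busy blocks within the working day).
Divya ∩ Alice: 11:25-14:25, 15:05-17:45.
Divya ∩ Alice ∩ Kira: 11:25-14:25, 15:05-17:45.
Divya ∩ Alice ∩ Kira ∩ Teo: 11:25-14:00, 15:35-17:45.
Divya ∩ Alice ∩ Kira ∩ Teo ∩ Erik: 11:25-14:00, 15:35-17:45.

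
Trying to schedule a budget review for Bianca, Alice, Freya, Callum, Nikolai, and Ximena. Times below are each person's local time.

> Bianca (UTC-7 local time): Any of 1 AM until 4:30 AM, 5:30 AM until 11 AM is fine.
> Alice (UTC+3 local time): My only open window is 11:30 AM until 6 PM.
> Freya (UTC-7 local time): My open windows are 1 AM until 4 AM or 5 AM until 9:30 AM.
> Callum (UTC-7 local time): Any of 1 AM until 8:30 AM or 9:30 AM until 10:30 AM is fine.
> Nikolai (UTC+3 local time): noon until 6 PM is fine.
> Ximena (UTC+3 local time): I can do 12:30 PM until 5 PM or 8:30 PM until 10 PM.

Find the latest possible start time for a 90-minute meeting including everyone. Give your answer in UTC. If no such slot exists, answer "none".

Bianca in UTC: 08:00-11:30, 12:30-18:00 (add 7h to convert from UTC-7).
Alice in UTC: 08:30-15:00 (subtract 3h to convert from UTC+3).
Freya in UTC: 08:00-11:00, 12:00-16:30 (add 7h to convert from UTC-7).
Callum in UTC: 08:00-15:30, 16:30-17:30 (add 7h to convert from UTC-7).
Nikolai in UTC: 09:00-15:00 (subtract 3h to convert from UTC+3).
Ximena in UTC: 09:30-14:00, 17:30-19:00 (subtract 3h to convert from UTC+3).
Bianca ∩ Alice: 08:30-11:30, 12:30-15:00.
Bianca ∩ Alice ∩ Freya: 08:30-11:00, 12:30-15:00.
Bianca ∩ Alice ∩ Freya ∩ Callum: 08:30-11:00, 12:30-15:00.
Bianca ∩ Alice ∩ Freya ∩ Callum ∩ Nikolai: 09:00-11:00, 12:30-15:00.
Bianca ∩ Alice ∩ Freya ∩ Callum ∩ Nikolai ∩ Ximena: 09:30-11:00, 12:30-14:00.
The last common window of at least 90 minutes is 12:30-14:00; a 90-minute meeting can start as late as 12:30 and still end by 14:00.

12:30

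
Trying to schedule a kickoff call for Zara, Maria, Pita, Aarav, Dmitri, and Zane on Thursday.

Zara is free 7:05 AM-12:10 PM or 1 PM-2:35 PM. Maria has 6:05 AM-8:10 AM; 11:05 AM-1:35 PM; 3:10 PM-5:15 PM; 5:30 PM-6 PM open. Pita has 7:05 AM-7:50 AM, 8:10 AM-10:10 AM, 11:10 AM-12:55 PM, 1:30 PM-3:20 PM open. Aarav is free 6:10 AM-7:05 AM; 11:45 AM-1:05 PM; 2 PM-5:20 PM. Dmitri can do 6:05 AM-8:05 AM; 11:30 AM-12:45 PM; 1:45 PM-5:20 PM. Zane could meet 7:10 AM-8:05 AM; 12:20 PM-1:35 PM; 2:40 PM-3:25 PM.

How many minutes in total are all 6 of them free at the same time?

Zara ∩ Maria: 07:05-08:10, 11:05-12:10, 13:00-13:35.
Zara ∩ Maria ∩ Pita: 07:05-07:50, 11:10-12:10, 13:30-13:35.
Zara ∩ Maria ∩ Pita ∩ Aarav: 11:45-12:10.
Zara ∩ Maria ∩ Pita ∩ Aarav ∩ Dmitri: 11:45-12:10.
Zara ∩ Maria ∩ Pita ∩ Aarav ∩ Dmitri ∩ Zane: ∅.
There is no time when everyone is free.
There is no common window, so the total is 0 minutes.

0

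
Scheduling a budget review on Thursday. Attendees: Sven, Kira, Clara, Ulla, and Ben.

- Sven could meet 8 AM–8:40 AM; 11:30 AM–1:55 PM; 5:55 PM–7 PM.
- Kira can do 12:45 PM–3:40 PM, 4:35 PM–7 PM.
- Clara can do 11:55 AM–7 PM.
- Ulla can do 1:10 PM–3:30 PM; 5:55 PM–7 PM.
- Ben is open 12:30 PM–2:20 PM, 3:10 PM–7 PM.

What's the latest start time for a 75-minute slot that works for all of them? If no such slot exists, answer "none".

Sven ∩ Kira: 12:45-13:55, 17:55-19:00.
Sven ∩ Kira ∩ Clara: 12:45-13:55, 17:55-19:00.
Sven ∩ Kira ∩ Clara ∩ Ulla: 13:10-13:55, 17:55-19:00.
Sven ∩ Kira ∩ Clara ∩ Ulla ∩ Ben: 13:10-13:55, 17:55-19:00.
So the common availability across everyone is 13:10-13:55, 17:55-19:00.
No common window is at least 75 minutes long.

none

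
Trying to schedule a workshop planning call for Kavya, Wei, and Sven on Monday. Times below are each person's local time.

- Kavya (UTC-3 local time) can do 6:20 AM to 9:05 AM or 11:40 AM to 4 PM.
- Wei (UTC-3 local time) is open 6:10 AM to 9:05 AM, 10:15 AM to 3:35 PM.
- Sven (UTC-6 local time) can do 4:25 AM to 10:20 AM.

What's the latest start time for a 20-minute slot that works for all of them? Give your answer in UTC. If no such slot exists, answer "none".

Kavya in UTC: 09:20-12:05, 14:40-19:00 (add 3h to convert from UTC-3).
Wei in UTC: 09:10-12:05, 13:15-18:35 (add 3h to convert from UTC-3).
Sven in UTC: 10:25-16:20 (add 6h to convert from UTC-6).
Kavya ∩ Wei: 09:20-12:05, 14:40-18:35.
Kavya ∩ Wei ∩ Sven: 10:25-12:05, 14:40-16:20.
Those are the intersection windows.
The last common window of at least 20 minutes is 14:40-16:20; a 20-minute meeting can start as late as 16:00 and still end by 16:20.

16:00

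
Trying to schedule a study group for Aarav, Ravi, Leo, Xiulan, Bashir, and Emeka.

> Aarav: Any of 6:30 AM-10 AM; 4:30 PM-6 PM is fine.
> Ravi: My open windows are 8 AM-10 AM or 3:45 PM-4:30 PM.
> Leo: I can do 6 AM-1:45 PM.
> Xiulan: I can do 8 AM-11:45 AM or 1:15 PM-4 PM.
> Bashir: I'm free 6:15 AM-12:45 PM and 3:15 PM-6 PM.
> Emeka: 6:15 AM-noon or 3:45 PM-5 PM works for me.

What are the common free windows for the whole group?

Aarav ∩ Ravi: 08:00-10:00.
Aarav ∩ Ravi ∩ Leo: 08:00-10:00.
Aarav ∩ Ravi ∩ Leo ∩ Xiulan: 08:00-10:00.
Aarav ∩ Ravi ∩ Leo ∩ Xiulan ∩ Bashir: 08:00-10:00.
Aarav ∩ Ravi ∩ Leo ∩ Xiulan ∩ Bashir ∩ Emeka: 08:00-10:00.

08:00-10:00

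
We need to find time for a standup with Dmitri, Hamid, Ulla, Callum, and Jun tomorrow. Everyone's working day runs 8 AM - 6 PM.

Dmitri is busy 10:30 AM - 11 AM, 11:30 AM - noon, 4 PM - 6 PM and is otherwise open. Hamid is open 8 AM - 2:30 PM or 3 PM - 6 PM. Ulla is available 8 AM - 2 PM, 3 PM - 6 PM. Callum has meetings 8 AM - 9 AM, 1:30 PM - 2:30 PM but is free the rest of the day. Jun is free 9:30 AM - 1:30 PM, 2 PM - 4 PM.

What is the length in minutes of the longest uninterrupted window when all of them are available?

90

Dmitri free: 08:00-10:30, 11:00-11:30, 12:00-16:00 (invert busy blocks within the working day).
Hamid free: 08:00-14:30, 15:00-18:00.
Ulla free: 08:00-14:00, 15:00-18:00.
Callum free: 09:00-13:30, 14:30-18:00 (invert busy blocks within the working day).
Jun free: 09:30-13:30, 14:00-16:00.
Dmitri ∩ Hamid: 08:00-10:30, 11:00-11:30, 12:00-14:30, 15:00-16:00.
Dmitri ∩ Hamid ∩ Ulla: 08:00-10:30, 11:00-11:30, 12:00-14:00, 15:00-16:00.
Dmitri ∩ Hamid ∩ Ulla ∩ Callum: 09:00-10:30, 11:00-11:30, 12:00-13:30, 15:00-16:00.
Dmitri ∩ Hamid ∩ Ulla ∩ Callum ∩ Jun: 09:30-10:30, 11:00-11:30, 12:00-13:30, 15:00-16:00.
Those are the intersection windows.
The longest is 12:00-13:30 at 90 minutes.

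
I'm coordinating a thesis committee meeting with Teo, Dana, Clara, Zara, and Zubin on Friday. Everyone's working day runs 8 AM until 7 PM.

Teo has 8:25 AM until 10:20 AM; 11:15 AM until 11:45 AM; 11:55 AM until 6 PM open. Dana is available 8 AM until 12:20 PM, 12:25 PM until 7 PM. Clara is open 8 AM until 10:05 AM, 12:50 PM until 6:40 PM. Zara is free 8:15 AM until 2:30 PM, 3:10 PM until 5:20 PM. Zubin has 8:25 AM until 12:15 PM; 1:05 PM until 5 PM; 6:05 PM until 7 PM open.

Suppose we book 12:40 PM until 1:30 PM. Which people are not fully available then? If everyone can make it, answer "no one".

Teo: free for 12:40-13:30. Dana: free for 12:40-13:30. Clara: not fully free for 12:40-13:30. Zara: free for 12:40-13:30. Zubin: not fully free for 12:40-13:30.

Clara, Zubin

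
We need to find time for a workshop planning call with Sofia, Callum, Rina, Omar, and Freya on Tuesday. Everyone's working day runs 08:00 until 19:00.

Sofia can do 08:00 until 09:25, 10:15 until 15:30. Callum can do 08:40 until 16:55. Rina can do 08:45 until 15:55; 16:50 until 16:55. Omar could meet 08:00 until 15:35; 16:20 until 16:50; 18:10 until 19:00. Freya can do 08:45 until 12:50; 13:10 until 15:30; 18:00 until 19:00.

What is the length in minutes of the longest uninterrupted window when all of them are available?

155

Sofia ∩ Callum: 08:40-09:25, 10:15-15:30.
Sofia ∩ Callum ∩ Rina: 08:45-09:25, 10:15-15:30.
Sofia ∩ Callum ∩ Rina ∩ Omar: 08:45-09:25, 10:15-15:30.
Sofia ∩ Callum ∩ Rina ∩ Omar ∩ Freya: 08:45-09:25, 10:15-12:50, 13:10-15:30.
The longest is 10:15-12:50 at 155 minutes.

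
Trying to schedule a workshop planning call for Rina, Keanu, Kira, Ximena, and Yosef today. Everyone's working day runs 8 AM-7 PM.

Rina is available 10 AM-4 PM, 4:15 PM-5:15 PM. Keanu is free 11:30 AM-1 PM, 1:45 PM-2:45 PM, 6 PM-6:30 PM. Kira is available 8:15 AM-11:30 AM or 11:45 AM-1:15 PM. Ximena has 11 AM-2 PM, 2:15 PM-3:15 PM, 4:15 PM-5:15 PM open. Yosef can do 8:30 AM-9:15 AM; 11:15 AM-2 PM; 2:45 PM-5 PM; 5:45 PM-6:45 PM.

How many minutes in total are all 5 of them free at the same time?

Rina ∩ Keanu: 11:30-13:00, 13:45-14:45.
Rina ∩ Keanu ∩ Kira: 11:45-13:00.
Rina ∩ Keanu ∩ Kira ∩ Ximena: 11:45-13:00.
Rina ∩ Keanu ∩ Kira ∩ Ximena ∩ Yosef: 11:45-13:00.
So the common availability across everyone is 11:45-13:00.
That's a single block of 75 minutes.

75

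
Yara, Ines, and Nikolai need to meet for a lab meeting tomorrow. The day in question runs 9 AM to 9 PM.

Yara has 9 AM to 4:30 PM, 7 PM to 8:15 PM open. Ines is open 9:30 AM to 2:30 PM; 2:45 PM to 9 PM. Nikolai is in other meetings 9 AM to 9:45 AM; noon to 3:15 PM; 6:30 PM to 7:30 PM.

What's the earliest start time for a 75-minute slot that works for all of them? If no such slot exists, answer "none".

Yara free: 09:00-16:30, 19:00-20:15.
Ines free: 09:30-14:30, 14:45-21:00.
Nikolai free: 09:45-12:00, 15:15-18:30, 19:30-21:00 (invert busy blocks within the working day).
Yara ∩ Ines: 09:30-14:30, 14:45-16:30, 19:00-20:15.
Yara ∩ Ines ∩ Nikolai: 09:45-12:00, 15:15-16:30, 19:30-20:15.
The first common window of at least 75 minutes is 09:45-12:00, so the earliest start is 09:45.

09:45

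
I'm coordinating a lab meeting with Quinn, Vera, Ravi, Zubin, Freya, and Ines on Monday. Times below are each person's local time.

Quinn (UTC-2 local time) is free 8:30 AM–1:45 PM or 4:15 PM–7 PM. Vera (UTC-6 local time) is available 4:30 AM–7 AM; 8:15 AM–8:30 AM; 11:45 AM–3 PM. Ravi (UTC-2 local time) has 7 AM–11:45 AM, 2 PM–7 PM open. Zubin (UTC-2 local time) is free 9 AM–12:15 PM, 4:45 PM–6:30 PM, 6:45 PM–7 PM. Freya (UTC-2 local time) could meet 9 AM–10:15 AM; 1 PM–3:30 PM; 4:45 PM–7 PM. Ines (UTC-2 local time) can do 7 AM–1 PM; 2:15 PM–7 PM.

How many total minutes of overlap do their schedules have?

195

Quinn in UTC: 10:30-15:45, 18:15-21:00 (add 2h to convert from UTC-2).
Vera in UTC: 10:30-13:00, 14:15-14:30, 17:45-21:00 (add 6h to convert from UTC-6).
Ravi in UTC: 09:00-13:45, 16:00-21:00 (add 2h to convert from UTC-2).
Zubin in UTC: 11:00-14:15, 18:45-20:30, 20:45-21:00 (add 2h to convert from UTC-2).
Freya in UTC: 11:00-12:15, 15:00-17:30, 18:45-21:00 (add 2h to convert from UTC-2).
Ines in UTC: 09:00-15:00, 16:15-21:00 (add 2h to convert from UTC-2).
Quinn ∩ Vera: 10:30-13:00, 14:15-14:30, 18:15-21:00.
Quinn ∩ Vera ∩ Ravi: 10:30-13:00, 18:15-21:00.
Quinn ∩ Vera ∩ Ravi ∩ Zubin: 11:00-13:00, 18:45-20:30, 20:45-21:00.
Quinn ∩ Vera ∩ Ravi ∩ Zubin ∩ Freya: 11:00-12:15, 18:45-20:30, 20:45-21:00.
Quinn ∩ Vera ∩ Ravi ∩ Zubin ∩ Freya ∩ Ines: 11:00-12:15, 18:45-20:30, 20:45-21:00.
Summing the common windows: 75 + 105 + 15 = 195 minutes.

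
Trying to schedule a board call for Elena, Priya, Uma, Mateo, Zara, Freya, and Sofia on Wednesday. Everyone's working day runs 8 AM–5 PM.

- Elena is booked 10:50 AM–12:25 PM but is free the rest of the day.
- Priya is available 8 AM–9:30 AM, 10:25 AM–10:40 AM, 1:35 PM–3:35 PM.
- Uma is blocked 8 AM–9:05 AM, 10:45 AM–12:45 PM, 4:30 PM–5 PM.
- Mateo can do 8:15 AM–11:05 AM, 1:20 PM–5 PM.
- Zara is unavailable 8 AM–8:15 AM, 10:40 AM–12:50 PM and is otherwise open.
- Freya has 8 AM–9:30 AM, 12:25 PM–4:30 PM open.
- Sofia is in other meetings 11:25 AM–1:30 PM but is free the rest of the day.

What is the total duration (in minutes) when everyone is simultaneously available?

145

Elena free: 08:00-10:50, 12:25-17:00 (invert busy blocks within the working day).
Priya free: 08:00-09:30, 10:25-10:40, 13:35-15:35.
Uma free: 09:05-10:45, 12:45-16:30 (invert busy blocks within the working day).
Mateo free: 08:15-11:05, 13:20-17:00.
Zara free: 08:15-10:40, 12:50-17:00 (invert busy blocks within the working day).
Freya free: 08:00-09:30, 12:25-16:30.
Sofia free: 08:00-11:25, 13:30-17:00 (invert busy blocks within the working day).
Elena ∩ Priya: 08:00-09:30, 10:25-10:40, 13:35-15:35.
Elena ∩ Priya ∩ Uma: 09:05-09:30, 10:25-10:40, 13:35-15:35.
Elena ∩ Priya ∩ Uma ∩ Mateo: 09:05-09:30, 10:25-10:40, 13:35-15:35.
Elena ∩ Priya ∩ Uma ∩ Mateo ∩ Zara: 09:05-09:30, 10:25-10:40, 13:35-15:35.
Elena ∩ Priya ∩ Uma ∩ Mateo ∩ Zara ∩ Freya: 09:05-09:30, 13:35-15:35.
Elena ∩ Priya ∩ Uma ∩ Mateo ∩ Zara ∩ Freya ∩ Sofia: 09:05-09:30, 13:35-15:35.
Those are the intersection windows.
Summing the common windows: 25 + 120 = 145 minutes.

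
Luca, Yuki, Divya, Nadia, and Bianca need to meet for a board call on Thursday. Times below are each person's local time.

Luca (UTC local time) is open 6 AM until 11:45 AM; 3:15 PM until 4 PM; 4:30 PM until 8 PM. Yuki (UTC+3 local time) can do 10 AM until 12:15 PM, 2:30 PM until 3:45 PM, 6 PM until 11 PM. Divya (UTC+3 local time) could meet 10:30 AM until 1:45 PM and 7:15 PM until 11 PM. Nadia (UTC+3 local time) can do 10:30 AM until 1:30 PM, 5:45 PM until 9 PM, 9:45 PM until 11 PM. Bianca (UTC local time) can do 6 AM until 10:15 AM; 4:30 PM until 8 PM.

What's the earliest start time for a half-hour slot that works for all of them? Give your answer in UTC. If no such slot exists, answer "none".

07:30

Luca in UTC: 06:00-11:45, 15:15-16:00, 16:30-20:00.
Yuki in UTC: 07:00-09:15, 11:30-12:45, 15:00-20:00 (subtract 3h to convert from UTC+3).
Divya in UTC: 07:30-10:45, 16:15-20:00 (subtract 3h to convert from UTC+3).
Nadia in UTC: 07:30-10:30, 14:45-18:00, 18:45-20:00 (subtract 3h to convert from UTC+3).
Bianca in UTC: 06:00-10:15, 16:30-20:00.
Luca ∩ Yuki: 07:00-09:15, 11:30-11:45, 15:15-16:00, 16:30-20:00.
Luca ∩ Yuki ∩ Divya: 07:30-09:15, 16:30-20:00.
Luca ∩ Yuki ∩ Divya ∩ Nadia: 07:30-09:15, 16:30-18:00, 18:45-20:00.
Luca ∩ Yuki ∩ Divya ∩ Nadia ∩ Bianca: 07:30-09:15, 16:30-18:00, 18:45-20:00.
So the common availability across everyone is 07:30-09:15, 16:30-18:00, 18:45-20:00.
The first common window of at least 30 minutes is 07:30-09:15, so the earliest start is 07:30.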